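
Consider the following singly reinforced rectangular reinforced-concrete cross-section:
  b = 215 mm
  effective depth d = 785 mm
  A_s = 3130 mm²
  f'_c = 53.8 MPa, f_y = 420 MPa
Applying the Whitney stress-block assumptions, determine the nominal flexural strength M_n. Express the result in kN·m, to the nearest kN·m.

M_n ≈ 944 kN·m

T = A_s f_y = 3130 × 420 = 1314600 N = 1314.6 kN.
From C = T: a = T/(0.85 f'_c b) = 1314600/(0.85 × 53.8 × 215) = 133.71 mm.
M_n = T(d − a/2) = 1314.6 kN × (785 − 66.855) mm = 944.07 kN·m.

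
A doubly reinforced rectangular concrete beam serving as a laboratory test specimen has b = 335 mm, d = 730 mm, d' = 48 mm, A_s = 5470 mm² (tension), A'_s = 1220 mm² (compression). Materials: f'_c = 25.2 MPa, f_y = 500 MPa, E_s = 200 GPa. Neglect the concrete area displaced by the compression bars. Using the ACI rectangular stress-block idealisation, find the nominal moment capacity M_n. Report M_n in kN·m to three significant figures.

M_n ≈ 1650 kN·m

Assume both tension and compression steel yield.
Net tension couple steel: A_s − A'_s = 4250 mm².
a = (A_s − A'_s) f_y / (0.85 f'_c b) = 2125000/(0.85 × 25.2 × 335) = 296.14 mm.
c = a/β₁ = 296.14/0.85 = 348.40 mm; ε'_s = 0.003(c − d')/c = 0.0026 ≥ f_y/E_s = 0.0025, so compression steel does yield.
M_n = (A_s − A'_s) f_y (d − a/2) + A'_s f_y (d − d') = [2125000 × (730 − 148.07) + 610000 × (730 − 48)] × 10⁻⁶ = 1236.60 + 416.02 = 1652.62 kN·m.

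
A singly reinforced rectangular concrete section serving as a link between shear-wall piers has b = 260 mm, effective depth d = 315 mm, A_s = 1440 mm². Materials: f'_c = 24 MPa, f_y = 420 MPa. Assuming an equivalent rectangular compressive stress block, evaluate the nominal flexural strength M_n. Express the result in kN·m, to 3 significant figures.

M_n ≈ 156 kN·m

T = A_s f_y = 1440 × 420 = 604800 N = 604.8 kN.
From C = T: a = T/(0.85 f'_c b) = 604800/(0.85 × 24 × 260) = 114.03 mm.
M_n = T(d − a/2) = 604.8 kN × (315 − 57.015) mm = 156.03 kN·m.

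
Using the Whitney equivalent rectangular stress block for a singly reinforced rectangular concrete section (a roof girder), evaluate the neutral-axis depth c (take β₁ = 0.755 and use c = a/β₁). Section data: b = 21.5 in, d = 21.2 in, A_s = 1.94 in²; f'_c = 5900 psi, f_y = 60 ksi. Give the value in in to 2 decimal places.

c ≈ 1.43 in

T = A_s f_y = 1.94 × 60 = 116.4 kips.
a = T/(0.85 f'_c b) = 116.4/(0.85 × 5.9 × 21.5) = 1.0796 in.
With β₁ = 0.755, c = a/β₁ = 1.0796/0.755 = 1.43 in.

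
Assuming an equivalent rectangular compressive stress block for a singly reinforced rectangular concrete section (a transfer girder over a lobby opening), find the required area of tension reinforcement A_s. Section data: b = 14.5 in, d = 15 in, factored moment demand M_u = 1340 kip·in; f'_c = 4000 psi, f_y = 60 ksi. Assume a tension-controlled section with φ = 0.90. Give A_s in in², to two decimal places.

M_n = M_u/φ = 1340/0.90 = 1488.89 kip·in.
From M_n = 0.85 f'_c a b (d − a/2):
a = d − √(d² − 2M_n/(0.85 f'_c b)) = 15 − √(15² − 2 × 1488.89/(0.85 × 4 × 14.5)) = 2.170 in.
A_s = 0.85 f'_c a b / f_y = 0.85 × 4 × 2.170 × 14.5 / 60 = 1.783 in².

A_s ≈ 1.78 in²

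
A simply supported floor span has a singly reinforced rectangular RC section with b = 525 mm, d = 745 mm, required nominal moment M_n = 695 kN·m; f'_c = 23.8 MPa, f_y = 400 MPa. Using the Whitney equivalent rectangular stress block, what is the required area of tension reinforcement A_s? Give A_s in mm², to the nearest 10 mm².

A_s ≈ 2490 mm²

With M_n = 0.85 f'_c a b (d − a/2), solve the quadratic for a:
a = d − √(d² − 2M_n/(0.85 f'_c b)) = 745 − √(745² − 2 × 695×10⁶/(0.85 × 23.8 × 525)) = 93.73 mm.
A_s = 0.85 f'_c a b / f_y = 0.85 × 23.8 × 93.73 × 525 / 400 = 2488.7 mm².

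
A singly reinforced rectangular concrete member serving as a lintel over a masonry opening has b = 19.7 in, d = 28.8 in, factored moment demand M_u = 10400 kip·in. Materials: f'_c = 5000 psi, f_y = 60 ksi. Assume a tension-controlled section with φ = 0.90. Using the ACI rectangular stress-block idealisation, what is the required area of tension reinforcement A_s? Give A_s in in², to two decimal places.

A_s ≈ 7.36 in²

M_n = M_u/φ = 10400/0.90 = 11555.6 kip·in.
From M_n = 0.85 f'_c a b (d − a/2):
a = d − √(d² − 2M_n/(0.85 f'_c b)) = 28.8 − √(28.8² − 2 × 11555.6/(0.85 × 5 × 19.7)) = 5.275 in.
A_s = 0.85 f'_c a b / f_y = 0.85 × 5 × 5.275 × 19.7 / 60 = 7.361 in².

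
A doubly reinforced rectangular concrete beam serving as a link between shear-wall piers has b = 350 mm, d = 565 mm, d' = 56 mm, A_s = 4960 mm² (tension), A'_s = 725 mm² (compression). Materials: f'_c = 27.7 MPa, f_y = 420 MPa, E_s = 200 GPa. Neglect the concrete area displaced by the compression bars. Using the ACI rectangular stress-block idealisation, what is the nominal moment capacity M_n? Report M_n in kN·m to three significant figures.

Assume both tension and compression steel yield.
Net tension couple steel: A_s − A'_s = 4235 mm².
a = (A_s − A'_s) f_y / (0.85 f'_c b) = 1778700/(0.85 × 27.7 × 350) = 215.84 mm.
c = a/β₁ = 215.84/0.85 = 253.93 mm; ε'_s = 0.003(c − d')/c = 0.0023 ≥ f_y/E_s = 0.0021, so compression steel does yield.
M_n = (A_s − A'_s) f_y (d − a/2) + A'_s f_y (d − d') = [1778700 × (565 − 107.92) + 304500 × (565 − 56)] × 10⁻⁶ = 813.01 + 154.99 = 968.00 kN·m.

M_n ≈ 968 kN·m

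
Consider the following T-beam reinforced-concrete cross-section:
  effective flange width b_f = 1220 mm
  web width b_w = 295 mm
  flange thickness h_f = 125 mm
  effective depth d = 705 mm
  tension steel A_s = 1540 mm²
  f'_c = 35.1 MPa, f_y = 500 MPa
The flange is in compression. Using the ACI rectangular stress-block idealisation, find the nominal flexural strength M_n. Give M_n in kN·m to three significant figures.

Tension: T = A_s f_y = 1540 × 500 = 770000 N.
Try a within the flange: a = T/(0.85 f'_c b_f) = 770000/(0.85 × 35.1 × 1220) = 21.15 mm.
Since a = 21.15 ≤ h_f = 125 mm, the stress block lies entirely in the flange; analyse as a rectangular beam of width b_f.
M_n = T(d − a/2) = 770000 × (705 − 10.575) = 534.71 × 10⁶ N·mm.
M_n = 534.71 kN·m.

M_n ≈ 535 kN·m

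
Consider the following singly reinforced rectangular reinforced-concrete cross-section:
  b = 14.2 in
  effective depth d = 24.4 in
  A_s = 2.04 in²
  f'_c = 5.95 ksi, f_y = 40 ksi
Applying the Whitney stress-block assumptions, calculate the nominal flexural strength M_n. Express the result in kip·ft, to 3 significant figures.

M_n ≈ 162 kip·ft

T = A_s f_y = 2.04 × 40 = 81.6 kips.
a = T/(0.85 f'_c b) = 81.6/(0.85 × 5.95 × 14.2) = 1.136 in.
M_n = T(d − a/2) = 81.6 × (24.4 − 0.568) = 1944.7 kip·in = 1944.7/12 = 162.06 kip·ft.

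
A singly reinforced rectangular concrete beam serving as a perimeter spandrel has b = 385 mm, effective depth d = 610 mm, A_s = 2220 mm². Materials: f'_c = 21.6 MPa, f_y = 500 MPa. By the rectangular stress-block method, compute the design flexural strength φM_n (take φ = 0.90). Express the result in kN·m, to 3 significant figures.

φM_n ≈ 531 kN·m

T = A_s f_y = 2220 × 500 = 1110000 N = 1110 kN.
From C = T: a = T/(0.85 f'_c b) = 1110000/(0.85 × 21.6 × 385) = 157.03 mm.
M_n = T(d − a/2) = 1110 kN × (610 − 78.515) mm = 589.95 kN·m.
φM_n = 0.90 × 589.95 = 530.96 kN·m.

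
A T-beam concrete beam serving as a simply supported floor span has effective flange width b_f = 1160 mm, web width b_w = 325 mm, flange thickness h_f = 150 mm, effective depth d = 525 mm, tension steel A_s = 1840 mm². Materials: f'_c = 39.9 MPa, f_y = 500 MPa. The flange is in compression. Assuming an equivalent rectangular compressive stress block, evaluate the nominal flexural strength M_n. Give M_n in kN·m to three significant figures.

M_n ≈ 472 kN·m

Tension: T = A_s f_y = 1840 × 500 = 920000 N.
Try a within the flange: a = T/(0.85 f'_c b_f) = 920000/(0.85 × 39.9 × 1160) = 23.39 mm.
Since a = 23.39 ≤ h_f = 150 mm, the stress block lies entirely in the flange; analyse as a rectangular beam of width b_f.
M_n = T(d − a/2) = 920000 × (525 − 11.695) = 472.24 × 10⁶ N·mm.
M_n = 472.24 kN·m.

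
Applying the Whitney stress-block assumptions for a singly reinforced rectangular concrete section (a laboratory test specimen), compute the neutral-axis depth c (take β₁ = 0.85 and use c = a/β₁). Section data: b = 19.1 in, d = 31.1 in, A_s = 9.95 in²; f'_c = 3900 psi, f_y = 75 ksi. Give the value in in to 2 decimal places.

T = A_s f_y = 9.95 × 75 = 746.25 kips.
a = T/(0.85 f'_c b) = 746.25/(0.85 × 3.9 × 19.1) = 11.7860 in.
With β₁ = 0.85, c = a/β₁ = 11.7860/0.85 = 13.87 in.

c ≈ 13.87 in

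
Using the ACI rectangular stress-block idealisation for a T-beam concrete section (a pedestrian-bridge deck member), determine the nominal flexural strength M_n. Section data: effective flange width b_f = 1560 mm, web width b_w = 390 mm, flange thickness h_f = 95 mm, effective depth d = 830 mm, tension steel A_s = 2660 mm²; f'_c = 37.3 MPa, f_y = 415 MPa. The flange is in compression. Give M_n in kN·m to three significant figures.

M_n ≈ 904 kN·m

Tension: T = A_s f_y = 2660 × 415 = 1103900 N.
Try a within the flange: a = T/(0.85 f'_c b_f) = 1103900/(0.85 × 37.3 × 1560) = 22.32 mm.
Since a = 22.32 ≤ h_f = 95 mm, the stress block lies entirely in the flange; analyse as a rectangular beam of width b_f.
M_n = T(d − a/2) = 1103900 × (830 − 11.16) = 903.92 × 10⁶ N·mm.
M_n = 903.92 kN·m.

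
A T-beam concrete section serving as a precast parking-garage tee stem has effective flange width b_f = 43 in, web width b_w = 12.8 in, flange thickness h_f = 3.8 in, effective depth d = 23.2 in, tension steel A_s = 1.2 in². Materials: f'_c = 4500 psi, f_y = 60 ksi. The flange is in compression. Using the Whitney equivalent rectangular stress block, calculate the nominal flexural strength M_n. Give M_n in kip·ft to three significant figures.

Tension: T = A_s f_y = 1.2 × 60 = 72 kips.
Try a within the flange: a = T/(0.85 f'_c b_f) = 72/(0.85 × 4.5 × 43) = 0.438 in.
Since a = 0.438 ≤ h_f = 3.8 in, the stress block lies entirely in the flange; analyse as a rectangular beam of width b_f.
M_n = T(d − a/2) = 72 × (23.2 − 0.219) = 1654.6 kip·in.
M_n = 1654.6/12 = 137.88 kip·ft.

M_n ≈ 138 kip·ft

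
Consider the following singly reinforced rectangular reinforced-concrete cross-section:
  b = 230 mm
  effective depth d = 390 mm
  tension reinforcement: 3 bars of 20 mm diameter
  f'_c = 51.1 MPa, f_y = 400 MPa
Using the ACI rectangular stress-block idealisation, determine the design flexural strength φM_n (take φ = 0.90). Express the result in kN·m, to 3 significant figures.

A_s = 3 × 314 = 942 mm².
T = A_s f_y = 942 × 400 = 376800 N = 376.8 kN.
From C = T: a = T/(0.85 f'_c b) = 376800/(0.85 × 51.1 × 230) = 37.72 mm.
M_n = T(d − a/2) = 376.8 kN × (390 − 18.86) mm = 139.85 kN·m.
φM_n = 0.90 × 139.85 = 125.87 kN·m.

φM_n ≈ 126 kN·m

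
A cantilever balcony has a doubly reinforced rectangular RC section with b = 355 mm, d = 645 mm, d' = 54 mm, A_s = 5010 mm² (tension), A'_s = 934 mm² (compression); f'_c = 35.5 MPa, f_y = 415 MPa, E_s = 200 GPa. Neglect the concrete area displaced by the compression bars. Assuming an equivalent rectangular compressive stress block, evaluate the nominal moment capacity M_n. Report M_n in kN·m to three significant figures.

M_n ≈ 1190 kN·m

Assume both tension and compression steel yield.
Net tension couple steel: A_s − A'_s = 4076 mm².
a = (A_s − A'_s) f_y / (0.85 f'_c b) = 1691540/(0.85 × 35.5 × 355) = 157.91 mm.
c = a/β₁ = 157.91/0.796 = 198.38 mm; ε'_s = 0.003(c − d')/c = 0.0022 ≥ f_y/E_s = 0.0021, so compression steel does yield.
M_n = (A_s − A'_s) f_y (d − a/2) + A'_s f_y (d − d') = [1691540 × (645 − 78.955) + 387610 × (645 − 54)] × 10⁻⁶ = 957.49 + 229.08 = 1186.57 kN·m.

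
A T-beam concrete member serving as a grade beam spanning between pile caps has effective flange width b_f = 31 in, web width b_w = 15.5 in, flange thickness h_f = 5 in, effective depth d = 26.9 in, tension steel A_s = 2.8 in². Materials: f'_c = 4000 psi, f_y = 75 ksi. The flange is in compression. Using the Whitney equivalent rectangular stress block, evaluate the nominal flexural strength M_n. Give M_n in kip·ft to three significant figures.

Tension: T = A_s f_y = 2.8 × 75 = 210 kips.
Try a within the flange: a = T/(0.85 f'_c b_f) = 210/(0.85 × 4 × 31) = 1.992 in.
Since a = 1.992 ≤ h_f = 5 in, the stress block lies entirely in the flange; analyse as a rectangular beam of width b_f.
M_n = T(d − a/2) = 210 × (26.9 − 0.996) = 5439.8 kip·in.
M_n = 5439.8/12 = 453.32 kip·ft.

M_n ≈ 453 kip·ft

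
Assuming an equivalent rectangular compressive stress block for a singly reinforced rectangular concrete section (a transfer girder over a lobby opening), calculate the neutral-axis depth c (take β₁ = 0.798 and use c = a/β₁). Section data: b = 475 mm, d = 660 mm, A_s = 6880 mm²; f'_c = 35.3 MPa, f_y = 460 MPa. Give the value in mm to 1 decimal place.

c ≈ 278.3 mm

T = A_s f_y = 6880 × 460 = 3164800 N = 3164.8 kN.
Setting C = 0.85 f'_c a b equal to T: a = 3164800/(0.85 × 35.3 × 475) = 222.054 mm.
With β₁ = 0.798, c = a/β₁ = 222.054/0.798 = 278.3 mm.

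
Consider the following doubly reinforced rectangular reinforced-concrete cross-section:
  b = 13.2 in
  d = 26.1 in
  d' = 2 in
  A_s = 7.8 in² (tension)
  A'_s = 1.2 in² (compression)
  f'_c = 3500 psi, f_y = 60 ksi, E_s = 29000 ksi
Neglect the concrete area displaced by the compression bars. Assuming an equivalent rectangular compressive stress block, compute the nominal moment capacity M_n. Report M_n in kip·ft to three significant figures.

Assume both steels yield.
a = (A_s − A'_s) f_y/(0.85 f'_c b) = (7.8 − 1.2) × 60/(0.85 × 3.5 × 13.2) = 10.084 in.
c = a/β₁ = 10.084/0.85 = 11.864 in; ε'_s = 0.003(c − d')/c = 0.0025 ≥ ε_y = 0.0021, so the compression steel yields.
M_n = (A_s − A'_s) f_y (d − a/2) + A'_s f_y (d − d') = 396 × (26.1 − 5.042) + 72 × (26.1 − 2) = 8339.0 + 1735.2 = 10074.2 kip·in = 10074.2/12 = 839.52 kip·ft.

M_n ≈ 840 kip·ft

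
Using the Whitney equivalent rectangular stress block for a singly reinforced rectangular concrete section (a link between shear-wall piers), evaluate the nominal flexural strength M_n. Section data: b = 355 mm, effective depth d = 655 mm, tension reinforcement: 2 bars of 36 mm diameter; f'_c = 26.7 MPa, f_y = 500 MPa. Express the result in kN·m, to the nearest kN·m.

A_s = 2 × 1018 = 2036 mm².
T = A_s f_y = 2036 × 500 = 1018000 N = 1018 kN.
From C = T: a = T/(0.85 f'_c b) = 1018000/(0.85 × 26.7 × 355) = 126.35 mm.
M_n = T(d − a/2) = 1018 kN × (655 − 63.175) mm = 602.48 kN·m.

M_n ≈ 602 kN·m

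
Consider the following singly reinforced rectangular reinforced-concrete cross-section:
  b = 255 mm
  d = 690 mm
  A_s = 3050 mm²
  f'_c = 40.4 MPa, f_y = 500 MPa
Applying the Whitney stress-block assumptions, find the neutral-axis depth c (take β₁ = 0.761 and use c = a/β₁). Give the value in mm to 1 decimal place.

T = A_s f_y = 3050 × 500 = 1525000 N = 1525 kN.
Setting C = 0.85 f'_c a b equal to T: a = 1525000/(0.85 × 40.4 × 255) = 174.152 mm.
With β₁ = 0.761, c = a/β₁ = 174.152/0.761 = 228.8 mm.

c ≈ 228.8 mm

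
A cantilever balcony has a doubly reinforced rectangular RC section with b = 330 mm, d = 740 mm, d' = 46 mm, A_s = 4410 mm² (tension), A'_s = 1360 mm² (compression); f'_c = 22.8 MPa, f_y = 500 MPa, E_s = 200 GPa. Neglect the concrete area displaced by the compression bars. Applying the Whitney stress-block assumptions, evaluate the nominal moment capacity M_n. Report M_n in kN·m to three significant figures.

Assume both tension and compression steel yield.
Net tension couple steel: A_s − A'_s = 3050 mm².
a = (A_s − A'_s) f_y / (0.85 f'_c b) = 1525000/(0.85 × 22.8 × 330) = 238.45 mm.
c = a/β₁ = 238.45/0.85 = 280.53 mm; ε'_s = 0.003(c − d')/c = 0.0025 ≥ f_y/E_s = 0.0025, so compression steel does yield.
M_n = (A_s − A'_s) f_y (d − a/2) + A'_s f_y (d − d') = [1525000 × (740 − 119.225) + 680000 × (740 − 46)] × 10⁻⁶ = 946.68 + 471.92 = 1418.60 kN·m.

M_n ≈ 1420 kN·m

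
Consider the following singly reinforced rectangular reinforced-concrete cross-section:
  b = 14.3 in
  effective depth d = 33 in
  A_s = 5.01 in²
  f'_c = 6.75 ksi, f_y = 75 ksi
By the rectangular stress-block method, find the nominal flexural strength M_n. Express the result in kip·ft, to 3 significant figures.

M_n ≈ 962 kip·ft

T = A_s f_y = 5.01 × 75 = 375.75 kips.
a = T/(0.85 f'_c b) = 375.75/(0.85 × 6.75 × 14.3) = 4.580 in.
M_n = T(d − a/2) = 375.75 × (33 − 2.29) = 11539.3 kip·in = 11539.3/12 = 961.61 kip·ft.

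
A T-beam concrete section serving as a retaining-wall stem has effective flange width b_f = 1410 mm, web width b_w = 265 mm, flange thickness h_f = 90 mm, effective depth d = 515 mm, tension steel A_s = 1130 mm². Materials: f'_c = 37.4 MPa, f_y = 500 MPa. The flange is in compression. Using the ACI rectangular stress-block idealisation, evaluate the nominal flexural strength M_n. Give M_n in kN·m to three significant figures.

M_n ≈ 287 kN·m

Tension: T = A_s f_y = 1130 × 500 = 565000 N.
Try a within the flange: a = T/(0.85 f'_c b_f) = 565000/(0.85 × 37.4 × 1410) = 12.60 mm.
Since a = 12.60 ≤ h_f = 90 mm, the stress block lies entirely in the flange; analyse as a rectangular beam of width b_f.
M_n = T(d − a/2) = 565000 × (515 − 6.3) = 287.42 × 10⁶ N·mm.
M_n = 287.42 kN·m.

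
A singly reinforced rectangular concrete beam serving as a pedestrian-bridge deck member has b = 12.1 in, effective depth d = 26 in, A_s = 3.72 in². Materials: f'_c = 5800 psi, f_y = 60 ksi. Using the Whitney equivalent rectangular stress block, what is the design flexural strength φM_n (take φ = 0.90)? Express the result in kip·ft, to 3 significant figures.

φM_n ≈ 404 kip·ft

T = A_s f_y = 3.72 × 60 = 223.2 kips.
a = T/(0.85 f'_c b) = 223.2/(0.85 × 5.8 × 12.1) = 3.742 in.
M_n = T(d − a/2) = 223.2 × (26 − 1.871) = 5385.6 kip·in = 5385.6/12 = 448.80 kip·ft.
φM_n = 0.90 × 448.80 = 403.92 kip·ft.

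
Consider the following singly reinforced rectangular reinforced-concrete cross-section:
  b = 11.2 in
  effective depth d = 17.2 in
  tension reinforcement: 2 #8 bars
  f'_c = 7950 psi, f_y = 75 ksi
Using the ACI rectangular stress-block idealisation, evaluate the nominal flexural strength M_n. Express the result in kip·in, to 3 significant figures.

M_n ≈ 1950 kip·in

A_s = 2 × 0.79 = 1.58 in².
T = A_s f_y = 1.58 × 75 = 118.5 kips.
a = T/(0.85 f'_c b) = 118.5/(0.85 × 7.95 × 11.2) = 1.566 in.
M_n = T(d − a/2) = 118.5 × (17.2 − 0.783) = 1945.4 kip·in.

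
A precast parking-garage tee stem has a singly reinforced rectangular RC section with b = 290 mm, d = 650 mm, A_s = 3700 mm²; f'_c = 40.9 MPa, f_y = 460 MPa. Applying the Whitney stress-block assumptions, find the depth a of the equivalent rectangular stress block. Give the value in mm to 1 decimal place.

T = A_s f_y = 3700 × 460 = 1702000 N = 1702 kN.
Setting C = 0.85 f'_c a b equal to T: a = 1702000/(0.85 × 40.9 × 290) = 168.8 mm.

a ≈ 168.8 mm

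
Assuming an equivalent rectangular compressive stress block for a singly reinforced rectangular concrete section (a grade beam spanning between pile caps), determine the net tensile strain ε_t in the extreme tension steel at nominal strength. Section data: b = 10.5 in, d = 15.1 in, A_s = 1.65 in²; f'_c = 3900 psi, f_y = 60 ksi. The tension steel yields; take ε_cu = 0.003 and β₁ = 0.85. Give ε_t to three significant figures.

ε_t ≈ 0.0105

a = A_s f_y/(0.85 f'_c b) = 2.844 in.
β₁ = 0.85, so c = a/β₁ = 2.844/0.85 = 3.346 in.
From the linear strain diagram with ε_cu = 0.003: ε_t = 0.003 (d − c)/c = 0.003 × (15.1 − 3.346)/3.346 = 0.0105.
Since ε_t ≥ 0.005, the section is tension-controlled.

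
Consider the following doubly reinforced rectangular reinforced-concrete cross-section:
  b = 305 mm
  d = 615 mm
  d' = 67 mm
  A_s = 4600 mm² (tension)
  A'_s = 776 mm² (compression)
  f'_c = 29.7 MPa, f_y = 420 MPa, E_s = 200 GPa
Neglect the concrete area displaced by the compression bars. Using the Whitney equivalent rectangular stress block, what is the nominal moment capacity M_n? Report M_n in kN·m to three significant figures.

M_n ≈ 999 kN·m

Assume both tension and compression steel yield.
Net tension couple steel: A_s − A'_s = 3824 mm².
a = (A_s − A'_s) f_y / (0.85 f'_c b) = 1606080/(0.85 × 29.7 × 305) = 208.59 mm.
c = a/β₁ = 208.59/0.838 = 248.91 mm; ε'_s = 0.003(c − d')/c = 0.0022 ≥ f_y/E_s = 0.0021, so compression steel does yield.
M_n = (A_s − A'_s) f_y (d − a/2) + A'_s f_y (d − d') = [1606080 × (615 − 104.295) + 325920 × (615 − 67)] × 10⁻⁶ = 820.23 + 178.60 = 998.83 kN·m.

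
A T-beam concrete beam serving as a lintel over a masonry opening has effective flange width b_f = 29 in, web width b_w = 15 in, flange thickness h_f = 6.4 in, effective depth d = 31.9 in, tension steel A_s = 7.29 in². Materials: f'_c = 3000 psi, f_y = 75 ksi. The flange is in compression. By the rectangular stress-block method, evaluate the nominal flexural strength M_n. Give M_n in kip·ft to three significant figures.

Tension: T = A_s f_y = 7.29 × 75 = 546.75 kips.
Try a within the flange: a = T/(0.85 f'_c b_f) = 546.75/(0.85 × 3 × 29) = 7.394 in.
a = 7.394 > h_f = 6.4 in: the block extends into the web. Split into flange-overhang and web parts.
C_f = 0.85 f'_c (b_f − b_w) h_f = 0.85 × 3 × (29 − 15) × 6.4 = 228.5 kips.
Remaining web compression depth: a_w = (T − C_f)/(0.85 f'_c b_w) = (546.75 − 228.5)/(0.85 × 3 × 15) = 8.320 in.
M_n = C_f(d − h_f/2) + (T − C_f)(d − a_w/2) = 228.5 × (31.9 − 3.2) + 318.25 × (31.9 − 4.16) = 6558.0 + 8828.3 = 15386.3 kip·in.
M_n = 15386.3/12 = 1282.19 kip·ft.

M_n ≈ 1280 kip·ft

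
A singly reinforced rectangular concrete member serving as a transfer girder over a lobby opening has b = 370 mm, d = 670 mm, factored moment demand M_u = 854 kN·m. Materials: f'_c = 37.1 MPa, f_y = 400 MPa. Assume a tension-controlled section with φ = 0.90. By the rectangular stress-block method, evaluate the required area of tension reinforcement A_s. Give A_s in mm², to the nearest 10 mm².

A_s ≈ 3940 mm²

M_n = M_u/φ = 854/0.90 = 948.889 kN·m.
With M_n = 0.85 f'_c a b (d − a/2), solve the quadratic for a:
a = d − √(d² − 2M_n/(0.85 f'_c b)) = 670 − √(670² − 2 × 948.889×10⁶/(0.85 × 37.1 × 370)) = 134.98 mm.
A_s = 0.85 f'_c a b / f_y = 0.85 × 37.1 × 134.98 × 370 / 400 = 3937.3 mm².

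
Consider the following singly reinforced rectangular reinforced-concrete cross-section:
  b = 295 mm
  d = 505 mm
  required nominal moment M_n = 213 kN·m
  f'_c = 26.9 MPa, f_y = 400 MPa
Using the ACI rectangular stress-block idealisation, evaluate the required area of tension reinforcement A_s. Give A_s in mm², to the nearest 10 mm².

A_s ≈ 1130 mm²

With M_n = 0.85 f'_c a b (d − a/2), solve the quadratic for a:
a = d − √(d² − 2M_n/(0.85 f'_c b)) = 505 − √(505² − 2 × 213×10⁶/(0.85 × 26.9 × 295)) = 66.97 mm.
A_s = 0.85 f'_c a b / f_y = 0.85 × 26.9 × 66.97 × 295 / 400 = 1129.3 mm².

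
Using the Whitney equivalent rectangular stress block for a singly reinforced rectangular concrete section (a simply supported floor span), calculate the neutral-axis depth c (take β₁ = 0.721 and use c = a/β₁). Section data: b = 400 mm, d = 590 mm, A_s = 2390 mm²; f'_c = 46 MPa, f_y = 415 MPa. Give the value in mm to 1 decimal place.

T = A_s f_y = 2390 × 415 = 991850 N = 991.85 kN.
Setting C = 0.85 f'_c a b equal to T: a = 991850/(0.85 × 46 × 400) = 63.418 mm.
With β₁ = 0.721, c = a/β₁ = 63.418/0.721 = 88.0 mm.

c ≈ 88.0 mm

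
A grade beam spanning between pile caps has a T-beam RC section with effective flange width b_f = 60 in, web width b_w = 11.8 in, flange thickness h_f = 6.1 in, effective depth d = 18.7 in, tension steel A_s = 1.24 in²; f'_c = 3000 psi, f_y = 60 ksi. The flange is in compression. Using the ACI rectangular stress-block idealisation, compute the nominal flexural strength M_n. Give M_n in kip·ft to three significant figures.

M_n ≈ 114 kip·ft

Tension: T = A_s f_y = 1.24 × 60 = 74.4 kips.
Try a within the flange: a = T/(0.85 f'_c b_f) = 74.4/(0.85 × 3 × 60) = 0.486 in.
Since a = 0.486 ≤ h_f = 6.1 in, the stress block lies entirely in the flange; analyse as a rectangular beam of width b_f.
M_n = T(d − a/2) = 74.4 × (18.7 − 0.243) = 1373.2 kip·in.
M_n = 1373.2/12 = 114.43 kip·ft.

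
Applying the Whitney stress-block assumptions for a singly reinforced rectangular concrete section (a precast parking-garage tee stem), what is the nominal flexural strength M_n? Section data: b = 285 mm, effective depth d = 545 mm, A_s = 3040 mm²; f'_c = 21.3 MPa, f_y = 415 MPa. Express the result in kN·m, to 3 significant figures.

T = A_s f_y = 3040 × 415 = 1261600 N = 1261.6 kN.
From C = T: a = T/(0.85 f'_c b) = 1261600/(0.85 × 21.3 × 285) = 244.50 mm.
M_n = T(d − a/2) = 1261.6 kN × (545 − 122.25) mm = 533.34 kN·m.

M_n ≈ 533 kN·m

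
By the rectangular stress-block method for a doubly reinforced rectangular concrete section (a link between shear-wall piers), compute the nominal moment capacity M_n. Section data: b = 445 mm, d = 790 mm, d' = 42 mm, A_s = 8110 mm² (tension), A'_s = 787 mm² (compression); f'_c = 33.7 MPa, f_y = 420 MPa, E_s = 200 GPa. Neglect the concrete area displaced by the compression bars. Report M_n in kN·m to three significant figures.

Assume both tension and compression steel yield.
Net tension couple steel: A_s − A'_s = 7323 mm².
a = (A_s − A'_s) f_y / (0.85 f'_c b) = 3075660/(0.85 × 33.7 × 445) = 241.28 mm.
c = a/β₁ = 241.28/0.809 = 298.24 mm; ε'_s = 0.003(c − d')/c = 0.0026 ≥ f_y/E_s = 0.0021, so compression steel does yield.
M_n = (A_s − A'_s) f_y (d − a/2) + A'_s f_y (d − d') = [3075660 × (790 − 120.64) + 330540 × (790 − 42)] × 10⁻⁶ = 2058.72 + 247.24 = 2305.96 kN·m.

M_n ≈ 2310 kN·m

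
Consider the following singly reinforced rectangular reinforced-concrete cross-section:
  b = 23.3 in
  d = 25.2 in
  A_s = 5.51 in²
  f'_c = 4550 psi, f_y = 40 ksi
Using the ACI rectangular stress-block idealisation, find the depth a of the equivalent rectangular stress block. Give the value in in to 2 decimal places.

T = A_s f_y = 5.51 × 40 = 220.4 kips.
a = T/(0.85 f'_c b) = 220.4/(0.85 × 4.55 × 23.3) = 2.45 in.

a ≈ 2.45 in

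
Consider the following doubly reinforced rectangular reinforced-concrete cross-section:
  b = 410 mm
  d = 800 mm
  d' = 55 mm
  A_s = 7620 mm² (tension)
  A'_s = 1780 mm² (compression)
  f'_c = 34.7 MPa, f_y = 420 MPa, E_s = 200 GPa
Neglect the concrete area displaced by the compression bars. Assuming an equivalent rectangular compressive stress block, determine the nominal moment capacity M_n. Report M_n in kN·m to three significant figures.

Assume both tension and compression steel yield.
Net tension couple steel: A_s − A'_s = 5840 mm².
a = (A_s − A'_s) f_y / (0.85 f'_c b) = 2452800/(0.85 × 34.7 × 410) = 202.83 mm.
c = a/β₁ = 202.83/0.802 = 252.91 mm; ε'_s = 0.003(c − d')/c = 0.0023 ≥ f_y/E_s = 0.0021, so compression steel does yield.
M_n = (A_s − A'_s) f_y (d − a/2) + A'_s f_y (d − d') = [2452800 × (800 − 101.415) + 747600 × (800 − 55)] × 10⁻⁶ = 1713.49 + 556.96 = 2270.45 kN·m.

M_n ≈ 2270 kN·m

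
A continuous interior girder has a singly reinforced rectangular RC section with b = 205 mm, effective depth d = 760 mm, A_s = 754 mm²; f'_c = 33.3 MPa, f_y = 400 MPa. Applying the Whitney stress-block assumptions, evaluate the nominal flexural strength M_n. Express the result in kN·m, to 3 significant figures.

M_n ≈ 221 kN·m

T = A_s f_y = 754 × 400 = 301600 N = 301.6 kN.
From C = T: a = T/(0.85 f'_c b) = 301600/(0.85 × 33.3 × 205) = 51.98 mm.
M_n = T(d − a/2) = 301.6 kN × (760 − 25.99) mm = 221.38 kN·m.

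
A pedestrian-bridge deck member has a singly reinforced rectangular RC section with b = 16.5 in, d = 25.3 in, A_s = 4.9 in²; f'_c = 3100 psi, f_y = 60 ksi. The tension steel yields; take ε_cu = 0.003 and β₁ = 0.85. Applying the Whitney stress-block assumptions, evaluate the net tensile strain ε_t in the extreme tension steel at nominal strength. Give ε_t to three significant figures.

a = A_s f_y/(0.85 f'_c b) = 6.762 in.
β₁ = 0.85, so c = a/β₁ = 6.762/0.85 = 7.955 in.
From the linear strain diagram with ε_cu = 0.003: ε_t = 0.003 (d − c)/c = 0.003 × (25.3 − 7.955)/7.955 = 0.00654.
Since ε_t ≥ 0.005, the section is tension-controlled.

ε_t ≈ 0.00654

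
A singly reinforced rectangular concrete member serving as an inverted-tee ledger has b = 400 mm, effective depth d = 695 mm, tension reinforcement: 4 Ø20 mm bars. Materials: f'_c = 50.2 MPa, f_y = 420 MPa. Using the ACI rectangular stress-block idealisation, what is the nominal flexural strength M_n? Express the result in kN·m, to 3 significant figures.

M_n ≈ 358 kN·m

A_s = 4 × 314 = 1256 mm².
T = A_s f_y = 1256 × 420 = 527520 N = 527.52 kN.
From C = T: a = T/(0.85 f'_c b) = 527520/(0.85 × 50.2 × 400) = 30.91 mm.
M_n = T(d − a/2) = 527.52 kN × (695 − 15.455) mm = 358.47 kN·m.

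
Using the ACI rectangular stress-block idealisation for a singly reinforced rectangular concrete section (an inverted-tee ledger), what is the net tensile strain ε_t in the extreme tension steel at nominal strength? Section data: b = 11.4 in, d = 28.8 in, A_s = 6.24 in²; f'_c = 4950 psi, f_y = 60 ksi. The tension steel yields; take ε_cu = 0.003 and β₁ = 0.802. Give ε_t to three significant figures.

a = A_s f_y/(0.85 f'_c b) = 7.806 in.
β₁ = 0.802, so c = a/β₁ = 7.806/0.802 = 9.733 in.
From the linear strain diagram with ε_cu = 0.003: ε_t = 0.003 (d − c)/c = 0.003 × (28.8 − 9.733)/9.733 = 0.00588.
Since ε_t ≥ 0.005, the section is tension-controlled.

ε_t ≈ 0.00588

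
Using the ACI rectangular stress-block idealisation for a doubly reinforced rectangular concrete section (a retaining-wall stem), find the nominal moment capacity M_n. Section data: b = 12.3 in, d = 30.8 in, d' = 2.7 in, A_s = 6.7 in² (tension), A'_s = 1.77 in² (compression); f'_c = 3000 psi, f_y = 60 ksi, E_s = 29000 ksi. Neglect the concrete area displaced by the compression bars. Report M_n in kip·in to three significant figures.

Assume both steels yield.
a = (A_s − A'_s) f_y/(0.85 f'_c b) = (6.7 − 1.77) × 60/(0.85 × 3 × 12.3) = 9.431 in.
c = a/β₁ = 9.431/0.85 = 11.095 in; ε'_s = 0.003(c − d')/c = 0.0023 ≥ ε_y = 0.0021, so the compression steel yields.
M_n = (A_s − A'_s) f_y (d − a/2) + A'_s f_y (d − d') = 295.8 × (30.8 − 4.7155) + 106.2 × (30.8 − 2.7) = 7715.8 + 2984.2 = 10700.0 kip·in.

M_n ≈ 10700 kip·in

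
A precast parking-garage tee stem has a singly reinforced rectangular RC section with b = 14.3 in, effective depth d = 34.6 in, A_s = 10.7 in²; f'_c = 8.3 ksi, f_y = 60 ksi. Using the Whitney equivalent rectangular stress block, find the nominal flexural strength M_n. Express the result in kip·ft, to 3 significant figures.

T = A_s f_y = 10.7 × 60 = 642 kips.
a = T/(0.85 f'_c b) = 642/(0.85 × 8.3 × 14.3) = 6.364 in.
M_n = T(d − a/2) = 642 × (34.6 − 3.182) = 20170.4 kip·in = 20170.4/12 = 1680.87 kip·ft.

M_n ≈ 1680 kip·ft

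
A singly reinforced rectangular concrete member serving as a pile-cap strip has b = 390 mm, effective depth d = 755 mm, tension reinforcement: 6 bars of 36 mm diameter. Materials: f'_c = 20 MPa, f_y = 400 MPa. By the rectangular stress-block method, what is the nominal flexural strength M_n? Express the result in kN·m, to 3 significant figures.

A_s = 6 × 1018 = 6108 mm².
T = A_s f_y = 6108 × 400 = 2443200 N = 2443.2 kN.
From C = T: a = T/(0.85 f'_c b) = 2443200/(0.85 × 20 × 390) = 368.51 mm.
M_n = T(d − a/2) = 2443.2 kN × (755 − 184.255) mm = 1394.44 kN·m.

M_n ≈ 1390 kN·m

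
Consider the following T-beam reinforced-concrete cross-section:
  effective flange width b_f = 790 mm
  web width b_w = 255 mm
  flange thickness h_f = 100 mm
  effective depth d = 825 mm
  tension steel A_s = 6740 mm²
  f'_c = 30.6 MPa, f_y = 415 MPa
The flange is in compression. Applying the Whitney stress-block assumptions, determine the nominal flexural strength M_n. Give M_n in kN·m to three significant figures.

M_n ≈ 2090 kN·m

Tension: T = A_s f_y = 6740 × 415 = 2797100 N.
Try a within the flange: a = T/(0.85 f'_c b_f) = 2797100/(0.85 × 30.6 × 790) = 136.13 mm.
a = 136.13 > h_f = 100 mm: the block extends into the web. Split into flange-overhang and web parts.
C_f = 0.85 f'_c (b_f − b_w) h_f = 0.85 × 30.6 × (790 − 255) × 100 = 1391535 N.
Remaining web compression depth: a_w = (T − C_f)/(0.85 f'_c b_w) = (2797100 − 1391535)/(0.85 × 30.6 × 255) = 211.92 mm.
M_n = C_f(d − h_f/2) + (T − C_f)(d − a_w/2) = 1391535 × (825 − 50) + 1405565 × (825 − 105.96) = 1078.44 + 1010.66 = 2089.10 × 10⁶ N·mm.
M_n = 2089.10 kN·m.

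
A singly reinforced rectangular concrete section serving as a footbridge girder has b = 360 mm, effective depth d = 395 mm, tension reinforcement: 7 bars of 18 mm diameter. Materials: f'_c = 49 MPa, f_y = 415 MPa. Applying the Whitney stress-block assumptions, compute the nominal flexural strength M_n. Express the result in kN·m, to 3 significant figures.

M_n ≈ 273 kN·m

A_s = 7 × 254 = 1778 mm².
T = A_s f_y = 1778 × 415 = 737870 N = 737.87 kN.
From C = T: a = T/(0.85 f'_c b) = 737870/(0.85 × 49 × 360) = 49.21 mm.
M_n = T(d − a/2) = 737.87 kN × (395 − 24.605) mm = 273.30 kN·m.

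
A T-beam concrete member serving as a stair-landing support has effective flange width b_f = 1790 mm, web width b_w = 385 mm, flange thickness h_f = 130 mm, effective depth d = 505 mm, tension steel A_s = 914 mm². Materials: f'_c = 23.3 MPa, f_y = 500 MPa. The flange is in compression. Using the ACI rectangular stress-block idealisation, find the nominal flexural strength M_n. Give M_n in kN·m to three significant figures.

M_n ≈ 228 kN·m

Tension: T = A_s f_y = 914 × 500 = 457000 N.
Try a within the flange: a = T/(0.85 f'_c b_f) = 457000/(0.85 × 23.3 × 1790) = 12.89 mm.
Since a = 12.89 ≤ h_f = 130 mm, the stress block lies entirely in the flange; analyse as a rectangular beam of width b_f.
M_n = T(d − a/2) = 457000 × (505 − 6.445) = 227.84 × 10⁶ N·mm.
M_n = 227.84 kN·m.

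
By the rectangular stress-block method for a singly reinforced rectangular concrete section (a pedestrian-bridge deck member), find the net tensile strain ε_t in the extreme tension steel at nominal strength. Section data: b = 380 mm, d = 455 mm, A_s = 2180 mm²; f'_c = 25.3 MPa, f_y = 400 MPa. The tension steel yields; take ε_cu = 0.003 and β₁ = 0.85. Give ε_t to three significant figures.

ε_t ≈ 0.00787

a = A_s f_y/(0.85 f'_c b) = 106.71 mm.
β₁ = 0.85, so c = a/β₁ = 106.71/0.85 = 125.54 mm.
From the linear strain diagram with ε_cu = 0.003: ε_t = 0.003 (d − c)/c = 0.003 × (455 − 125.54)/125.54 = 0.00787.
Since ε_t ≥ 0.005, the section is tension-controlled.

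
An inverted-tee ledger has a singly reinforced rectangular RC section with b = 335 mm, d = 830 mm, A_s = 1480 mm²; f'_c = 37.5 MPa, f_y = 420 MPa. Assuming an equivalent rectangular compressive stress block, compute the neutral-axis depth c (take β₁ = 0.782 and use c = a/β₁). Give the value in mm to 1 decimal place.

c ≈ 74.4 mm

T = A_s f_y = 1480 × 420 = 621600 N = 621.6 kN.
Setting C = 0.85 f'_c a b equal to T: a = 621600/(0.85 × 37.5 × 335) = 58.212 mm.
With β₁ = 0.782, c = a/β₁ = 58.212/0.782 = 74.4 mm.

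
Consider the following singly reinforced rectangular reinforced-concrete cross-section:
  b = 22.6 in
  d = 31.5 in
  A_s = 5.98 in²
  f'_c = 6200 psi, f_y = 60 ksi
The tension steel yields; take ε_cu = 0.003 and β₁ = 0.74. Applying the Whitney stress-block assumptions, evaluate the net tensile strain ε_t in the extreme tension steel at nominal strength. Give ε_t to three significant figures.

ε_t ≈ 0.0202

a = A_s f_y/(0.85 f'_c b) = 3.013 in.
β₁ = 0.74, so c = a/β₁ = 3.013/0.74 = 4.072 in.
From the linear strain diagram with ε_cu = 0.003: ε_t = 0.003 (d − c)/c = 0.003 × (31.5 − 4.072)/4.072 = 0.0202.
Since ε_t ≥ 0.005, the section is tension-controlled.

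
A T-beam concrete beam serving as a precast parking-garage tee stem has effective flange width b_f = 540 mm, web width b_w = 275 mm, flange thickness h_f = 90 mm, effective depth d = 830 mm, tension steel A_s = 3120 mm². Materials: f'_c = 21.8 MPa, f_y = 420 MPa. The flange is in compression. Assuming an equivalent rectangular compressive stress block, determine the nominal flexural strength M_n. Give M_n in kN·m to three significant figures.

Tension: T = A_s f_y = 3120 × 420 = 1310400 N.
Try a within the flange: a = T/(0.85 f'_c b_f) = 1310400/(0.85 × 21.8 × 540) = 130.96 mm.
a = 130.96 > h_f = 90 mm: the block extends into the web. Split into flange-overhang and web parts.
C_f = 0.85 f'_c (b_f − b_w) h_f = 0.85 × 21.8 × (540 − 275) × 90 = 441941 N.
Remaining web compression depth: a_w = (T − C_f)/(0.85 f'_c b_w) = (1310400 − 441941)/(0.85 × 21.8 × 275) = 170.43 mm.
M_n = C_f(d − h_f/2) + (T − C_f)(d − a_w/2) = 441941 × (830 − 45) + 868459 × (830 − 85.215) = 346.92 + 646.82 = 993.74 × 10⁶ N·mm.
M_n = 993.74 kN·m.

M_n ≈ 994 kN·m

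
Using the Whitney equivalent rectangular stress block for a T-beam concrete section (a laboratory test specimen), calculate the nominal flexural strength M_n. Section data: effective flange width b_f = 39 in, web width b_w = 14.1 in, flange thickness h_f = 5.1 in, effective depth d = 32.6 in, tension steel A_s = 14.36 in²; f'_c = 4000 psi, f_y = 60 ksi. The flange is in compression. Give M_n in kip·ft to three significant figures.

Tension: T = A_s f_y = 14.36 × 60 = 861.6 kips.
Try a within the flange: a = T/(0.85 f'_c b_f) = 861.6/(0.85 × 4 × 39) = 6.498 in.
a = 6.498 > h_f = 5.1 in: the block extends into the web. Split into flange-overhang and web parts.
C_f = 0.85 f'_c (b_f − b_w) h_f = 0.85 × 4 × (39 − 14.1) × 5.1 = 431.8 kips.
Remaining web compression depth: a_w = (T − C_f)/(0.85 f'_c b_w) = (861.6 − 431.8)/(0.85 × 4 × 14.1) = 8.965 in.
M_n = C_f(d − h_f/2) + (T − C_f)(d − a_w/2) = 431.8 × (32.6 − 2.55) + 429.8 × (32.6 − 4.4825) = 12975.6 + 12084.9 = 25060.5 kip·in.
M_n = 25060.5/12 = 2088.38 kip·ft.

M_n ≈ 2090 kip·ft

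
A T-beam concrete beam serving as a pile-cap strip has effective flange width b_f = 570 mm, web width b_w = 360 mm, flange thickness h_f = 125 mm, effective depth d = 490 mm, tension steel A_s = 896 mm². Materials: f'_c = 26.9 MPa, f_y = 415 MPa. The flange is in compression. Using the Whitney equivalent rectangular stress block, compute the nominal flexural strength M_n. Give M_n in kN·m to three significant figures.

Tension: T = A_s f_y = 896 × 415 = 371840 N.
Try a within the flange: a = T/(0.85 f'_c b_f) = 371840/(0.85 × 26.9 × 570) = 28.53 mm.
Since a = 28.53 ≤ h_f = 125 mm, the stress block lies entirely in the flange; analyse as a rectangular beam of width b_f.
M_n = T(d − a/2) = 371840 × (490 − 14.265) = 176.90 × 10⁶ N·mm.
M_n = 176.90 kN·m.

M_n ≈ 177 kN·m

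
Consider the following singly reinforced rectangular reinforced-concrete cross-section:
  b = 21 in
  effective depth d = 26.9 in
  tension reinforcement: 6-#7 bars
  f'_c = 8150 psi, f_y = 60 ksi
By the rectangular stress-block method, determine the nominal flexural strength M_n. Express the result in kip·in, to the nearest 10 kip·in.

A_s = 6 × 0.6 = 3.6 in².
T = A_s f_y = 3.6 × 60 = 216 kips.
a = T/(0.85 f'_c b) = 216/(0.85 × 8.15 × 21) = 1.485 in.
M_n = T(d − a/2) = 216 × (26.9 − 0.7425) = 5650.0 kip·in.

M_n ≈ 5650 kip·in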